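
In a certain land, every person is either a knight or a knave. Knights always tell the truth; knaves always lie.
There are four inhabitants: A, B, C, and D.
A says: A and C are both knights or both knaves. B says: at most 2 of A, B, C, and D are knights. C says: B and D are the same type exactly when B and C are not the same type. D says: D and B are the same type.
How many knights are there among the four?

2

The unique consistent assignment is A=knave, B=knight, C=knight, D=knave.
That has 2 knights.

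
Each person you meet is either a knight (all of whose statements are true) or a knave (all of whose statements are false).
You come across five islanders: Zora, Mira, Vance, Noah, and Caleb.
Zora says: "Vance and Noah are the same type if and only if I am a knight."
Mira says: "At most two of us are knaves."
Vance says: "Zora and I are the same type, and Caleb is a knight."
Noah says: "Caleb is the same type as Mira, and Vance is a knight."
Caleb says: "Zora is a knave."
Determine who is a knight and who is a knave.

As a knight, Zora's statement "Vance and Noah are the same type if and only if I am a knight" should be true; it is.
Since Mira is a knave, "at most two of us are knaves" needs to be false, which holds.
Since Vance is a knave, "Zora and I are the same type, and Caleb is a knight" needs to be false, which holds.
Noah (knave): "Caleb is the same type as Mira, and Vance is a knight" — false. ✓
Caleb is a knave, and the claim "Zora is a knave" is indeed false.

Knights: Zora. Knaves: Mira, Vance, Noah, and Caleb.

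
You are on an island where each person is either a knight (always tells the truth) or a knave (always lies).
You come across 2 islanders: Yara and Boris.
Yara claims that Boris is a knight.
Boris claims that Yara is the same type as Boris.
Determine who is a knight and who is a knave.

Knights: Yara and Boris. Knaves: none.

Yara is a knight, and the claim "Boris is a knight" is indeed True.
Boris is a knight; "Yara is the same type as Boris" is True, as required.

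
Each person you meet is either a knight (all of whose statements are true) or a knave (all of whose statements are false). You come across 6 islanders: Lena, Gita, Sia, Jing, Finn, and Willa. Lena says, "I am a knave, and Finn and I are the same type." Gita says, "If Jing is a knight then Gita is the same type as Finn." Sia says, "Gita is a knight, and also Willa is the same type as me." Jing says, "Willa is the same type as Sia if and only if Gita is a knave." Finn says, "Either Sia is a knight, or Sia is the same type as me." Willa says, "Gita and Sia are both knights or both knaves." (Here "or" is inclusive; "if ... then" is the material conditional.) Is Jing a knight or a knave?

Consistent assignments: {Lena=knave, Gita=knight, Sia=knight, Jing=knave, Finn=knight, Willa=knight}
In every consistent assignment, Jing is a knave.

Jing is a knave.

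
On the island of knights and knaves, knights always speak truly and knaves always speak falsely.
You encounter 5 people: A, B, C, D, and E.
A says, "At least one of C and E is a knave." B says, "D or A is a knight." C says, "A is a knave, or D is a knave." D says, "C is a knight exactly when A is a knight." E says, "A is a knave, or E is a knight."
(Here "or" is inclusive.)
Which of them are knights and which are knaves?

A is a knave; "at least one of C and E is a knave" is False, as required.
B is a knave, so "D or A is a knight" must be False — and it is.
C is a knight; "A is a knave, or D is a knave" is true, as required.
D is a knave, so "C is a knight exactly when A is a knight" must be False — and it is.
E is a knight, so "A is a knave, or E is a knight" must be true — and it is.

Knights: C and E. Knaves: A, B, and D.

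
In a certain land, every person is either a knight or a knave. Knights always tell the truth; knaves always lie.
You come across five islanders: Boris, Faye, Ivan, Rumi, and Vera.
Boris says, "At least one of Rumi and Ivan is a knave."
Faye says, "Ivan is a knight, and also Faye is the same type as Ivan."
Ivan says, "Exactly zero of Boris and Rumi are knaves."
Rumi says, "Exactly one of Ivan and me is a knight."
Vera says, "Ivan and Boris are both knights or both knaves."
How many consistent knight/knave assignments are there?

Consistent assignments:
  Boris=knight, Faye=knave, Ivan=knave, Rumi=knave, Vera=knave

1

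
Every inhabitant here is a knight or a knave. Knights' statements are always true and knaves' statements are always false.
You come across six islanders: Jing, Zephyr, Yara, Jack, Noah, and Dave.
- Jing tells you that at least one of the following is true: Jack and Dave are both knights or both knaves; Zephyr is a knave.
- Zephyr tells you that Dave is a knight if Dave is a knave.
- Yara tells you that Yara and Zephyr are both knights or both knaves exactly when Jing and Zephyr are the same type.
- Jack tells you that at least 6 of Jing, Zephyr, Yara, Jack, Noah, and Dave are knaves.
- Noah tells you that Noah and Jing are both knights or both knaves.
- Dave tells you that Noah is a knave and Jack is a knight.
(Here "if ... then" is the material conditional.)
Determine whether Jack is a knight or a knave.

Jack is a knave.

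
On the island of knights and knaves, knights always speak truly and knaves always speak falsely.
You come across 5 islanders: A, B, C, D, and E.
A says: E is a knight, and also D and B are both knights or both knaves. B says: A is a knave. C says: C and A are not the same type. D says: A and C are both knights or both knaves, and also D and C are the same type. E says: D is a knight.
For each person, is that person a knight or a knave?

A is a knave, B is a knight, C is a knight, D is a knave, and E is a knave.

As a knave, A's statement "E is a knight, and also D and B are both knights or both knaves" should be False; it is.
B is a knight, and the claim "A is a knave" is indeed True.
C is a knight, and the claim "C and A are not the same type" is indeed True.
D (knave): "A and C are both knights or both knaves, and also D and C are the same type" — False. ✓
E is a knave, and the claim "D is a knight" is indeed False.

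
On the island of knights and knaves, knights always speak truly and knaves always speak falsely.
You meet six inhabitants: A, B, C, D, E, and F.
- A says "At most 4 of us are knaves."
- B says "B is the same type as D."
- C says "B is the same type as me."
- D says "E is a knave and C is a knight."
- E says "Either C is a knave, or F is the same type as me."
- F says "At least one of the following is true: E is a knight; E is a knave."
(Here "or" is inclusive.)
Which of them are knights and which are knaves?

A is a knight, and the claim "at most 4 of us are knaves" is indeed True.
As a knight, B's statement "B is the same type as D" should be True; it is.
Since C is a knight, "B is the same type as me" needs to be True, which holds.
D is a knight, and the claim "E is a knave and C is a knight" is indeed True.
Since E is a knave, "either C is a knave, or F is the same type as me" needs to be false, which holds.
F is a knight; "at least one of the following is true: E is a knight; E is a knave" is True, as required.

A is a knight, B is a knight, C is a knight, D is a knight, E is a knave, and F is a knight.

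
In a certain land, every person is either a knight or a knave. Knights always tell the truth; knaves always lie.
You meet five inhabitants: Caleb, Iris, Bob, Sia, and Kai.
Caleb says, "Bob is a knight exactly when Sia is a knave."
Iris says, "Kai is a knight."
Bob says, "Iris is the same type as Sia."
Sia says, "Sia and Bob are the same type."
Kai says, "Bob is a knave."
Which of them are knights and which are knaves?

Caleb is a knight, Iris is a knave, Bob is a knight, Sia is a knave, and Kai is a knave.

Since Caleb is a knight, "Bob is a knight exactly when Sia is a knave" needs to be true, which holds.
Iris is a knave, so "Kai is a knight" must be false — and it is.
Bob (knight): "Iris is the same type as Sia" — true. ✓
Sia (knave): "Sia and Bob are the same type" — false. ✓
As a knave, Kai's statement "Bob is a knave" should be false; it is.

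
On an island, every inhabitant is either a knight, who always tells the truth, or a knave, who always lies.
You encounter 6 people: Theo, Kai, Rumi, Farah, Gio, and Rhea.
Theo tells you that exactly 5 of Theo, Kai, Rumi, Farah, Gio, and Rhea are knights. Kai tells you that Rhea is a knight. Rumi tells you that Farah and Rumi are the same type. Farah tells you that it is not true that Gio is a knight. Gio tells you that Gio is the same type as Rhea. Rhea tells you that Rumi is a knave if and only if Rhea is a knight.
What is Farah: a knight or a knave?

Farah is a knight.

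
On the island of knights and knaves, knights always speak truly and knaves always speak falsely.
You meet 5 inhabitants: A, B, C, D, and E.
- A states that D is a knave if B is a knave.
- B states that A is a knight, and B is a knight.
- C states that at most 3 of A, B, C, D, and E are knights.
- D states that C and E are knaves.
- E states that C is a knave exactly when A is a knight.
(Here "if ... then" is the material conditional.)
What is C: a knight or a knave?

C is a knight.

Consistent assignments: {A=knight, B=knight, C=knight, D=knave, E=knave}; {A=knight, B=knave, C=knight, D=knave, E=knave}
In every consistent assignment, C is a knight.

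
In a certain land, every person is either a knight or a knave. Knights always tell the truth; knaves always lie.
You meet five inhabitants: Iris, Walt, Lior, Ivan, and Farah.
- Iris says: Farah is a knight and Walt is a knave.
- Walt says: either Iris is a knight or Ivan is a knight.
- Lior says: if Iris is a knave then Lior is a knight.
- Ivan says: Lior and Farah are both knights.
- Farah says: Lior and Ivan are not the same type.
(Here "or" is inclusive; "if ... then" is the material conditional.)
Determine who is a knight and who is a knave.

Iris is a knave, Walt is a knave, Lior is a knave, Ivan is a knave, and Farah is a knave.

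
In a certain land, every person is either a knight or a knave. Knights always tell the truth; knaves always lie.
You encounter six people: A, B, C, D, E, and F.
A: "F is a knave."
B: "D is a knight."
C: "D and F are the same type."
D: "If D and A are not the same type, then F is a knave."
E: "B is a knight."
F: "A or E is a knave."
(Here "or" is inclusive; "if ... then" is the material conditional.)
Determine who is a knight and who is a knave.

A is a knight; "F is a knave" is True, as required.
B is a knight, and the claim "D is a knight" is indeed True.
Since C is a knave, "D and F are the same type" needs to be False, which holds.
D is a knight, and the claim "if D and A are not the same type, then F is a knave" is indeed True.
Since E is a knight, "B is a knight" needs to be True, which holds.
Since F is a knave, "A or E is a knave" needs to be False, which holds.

A is a knight, B is a knight, C is a knave, D is a knight, E is a knight, and F is a knave.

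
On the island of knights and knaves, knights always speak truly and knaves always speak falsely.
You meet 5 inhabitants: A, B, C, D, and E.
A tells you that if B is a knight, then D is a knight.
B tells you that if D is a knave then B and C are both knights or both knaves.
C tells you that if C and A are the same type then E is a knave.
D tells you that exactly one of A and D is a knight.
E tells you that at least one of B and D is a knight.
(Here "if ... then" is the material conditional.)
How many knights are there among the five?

The unique consistent assignment is A=knave, B=knight, C=knight, D=knave, E=knight.
That has 3 knights.

3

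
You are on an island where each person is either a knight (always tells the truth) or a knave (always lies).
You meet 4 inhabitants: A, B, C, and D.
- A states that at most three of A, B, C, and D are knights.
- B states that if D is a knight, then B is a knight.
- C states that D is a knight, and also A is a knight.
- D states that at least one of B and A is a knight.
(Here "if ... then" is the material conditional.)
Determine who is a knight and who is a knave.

A is a knight, B is a knave, C is a knight, and D is a knight.

Suppose A is a knave. Then A's statement "at most three of A, B, C, and D are knights" would have to be false. Checking the 8 ways to assign the others, none is consistent with every speaker.
(For instance, with B=knave, C=knight, D=knight, A's claim "at most three of A, B, C, and D are knights" comes out true where it would need to be false.)
So A must be a knight, making "at most three of A, B, C, and D are knights" true. Taking A=knight, B=knave, C=knight, D=knight, each remaining statement checks out:
  B (knave): "if D is a knight, then B is a knight" — false. ✓
  C (knight): "D is a knight, and also A is a knight" — true. ✓
  D (knight): "at least one of B and A is a knight" — true. ✓
This is the unique consistent assignment.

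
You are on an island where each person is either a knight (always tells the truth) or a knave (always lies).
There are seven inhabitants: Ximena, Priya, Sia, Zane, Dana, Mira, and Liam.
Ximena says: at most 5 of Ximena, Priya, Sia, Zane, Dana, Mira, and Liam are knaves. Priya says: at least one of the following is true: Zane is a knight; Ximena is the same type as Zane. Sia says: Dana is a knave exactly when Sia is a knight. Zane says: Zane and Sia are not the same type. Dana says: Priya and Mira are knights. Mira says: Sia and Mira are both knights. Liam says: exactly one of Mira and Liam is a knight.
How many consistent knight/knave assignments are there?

4

Consistent assignments:
  Ximena=knight, Priya=knight, Sia=knave, Zane=knight, Dana=knave, Mira=knave, Liam=knight
  Ximena=knight, Priya=knight, Sia=knave, Zane=knight, Dana=knave, Mira=knave, Liam=knave
  Ximena=knight, Priya=knave, Sia=knave, Zane=knave, Dana=knave, Mira=knave, Liam=knight
  Ximena=knave, Priya=knight, Sia=knave, Zane=knave, Dana=knave, Mira=knave, Liam=knave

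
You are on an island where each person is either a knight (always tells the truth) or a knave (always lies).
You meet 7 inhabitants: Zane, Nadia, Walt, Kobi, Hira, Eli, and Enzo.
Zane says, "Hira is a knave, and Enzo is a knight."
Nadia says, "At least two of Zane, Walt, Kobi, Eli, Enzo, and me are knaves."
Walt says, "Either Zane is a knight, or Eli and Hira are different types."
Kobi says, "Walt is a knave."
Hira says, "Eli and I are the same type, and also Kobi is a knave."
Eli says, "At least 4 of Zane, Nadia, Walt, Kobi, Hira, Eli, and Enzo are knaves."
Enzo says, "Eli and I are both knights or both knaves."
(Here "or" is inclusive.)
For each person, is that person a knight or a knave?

Zane is a knave; "Hira is a knave, and Enzo is a knight" is false, as required.
Nadia is a knight, and the claim "at least two of Zane, Walt, Kobi, Eli, Enzo, and me are knaves" is indeed True.
Walt is a knight; "either Zane is a knight, or Eli and Hira are different types" is True, as required.
Kobi is a knave, and the claim "Walt is a knave" is indeed false.
As a knave, Hira's statement "Eli and I are the same type, and also Kobi is a knave" should be false; it is.
Eli is a knight, so "at least 4 of Zane, Nadia, Walt, Kobi, Hira, Eli, and Enzo are knaves" must be True — and it is.
Enzo is a knave; "Eli and I are both knights or both knaves" is false, as required.

Zane is a knave, Nadia is a knight, Walt is a knight, Kobi is a knave, Hira is a knave, Eli is a knight, and Enzo is a knave.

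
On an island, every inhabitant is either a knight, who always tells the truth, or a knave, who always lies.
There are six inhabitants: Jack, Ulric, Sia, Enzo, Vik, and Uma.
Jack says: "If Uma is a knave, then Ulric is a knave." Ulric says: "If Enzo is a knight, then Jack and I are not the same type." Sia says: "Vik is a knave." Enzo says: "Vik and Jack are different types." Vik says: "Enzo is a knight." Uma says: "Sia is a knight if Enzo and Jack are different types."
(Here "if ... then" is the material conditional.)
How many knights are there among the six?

3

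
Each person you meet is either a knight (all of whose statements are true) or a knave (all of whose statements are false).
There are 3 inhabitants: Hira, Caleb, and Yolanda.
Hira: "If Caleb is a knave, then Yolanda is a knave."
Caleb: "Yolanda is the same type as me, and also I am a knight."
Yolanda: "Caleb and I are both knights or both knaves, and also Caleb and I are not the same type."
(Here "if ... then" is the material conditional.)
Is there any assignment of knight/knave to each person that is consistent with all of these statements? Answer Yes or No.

Yes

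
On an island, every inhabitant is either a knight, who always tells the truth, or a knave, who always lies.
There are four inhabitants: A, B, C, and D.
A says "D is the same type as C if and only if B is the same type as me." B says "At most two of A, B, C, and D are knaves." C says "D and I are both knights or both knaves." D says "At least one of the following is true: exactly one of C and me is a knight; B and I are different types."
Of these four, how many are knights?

1

The unique consistent assignment is A=knave, B=knave, C=knave, D=knight.
That has 1 knight.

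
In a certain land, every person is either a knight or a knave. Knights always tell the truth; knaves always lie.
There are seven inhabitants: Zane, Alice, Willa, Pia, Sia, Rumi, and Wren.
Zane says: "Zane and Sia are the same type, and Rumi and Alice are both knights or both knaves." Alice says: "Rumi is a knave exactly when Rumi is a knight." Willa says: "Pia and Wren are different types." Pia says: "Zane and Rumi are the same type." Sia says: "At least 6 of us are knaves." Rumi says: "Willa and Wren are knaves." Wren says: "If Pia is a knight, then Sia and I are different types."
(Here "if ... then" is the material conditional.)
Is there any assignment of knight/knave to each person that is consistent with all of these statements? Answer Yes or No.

No

Checking all 128 assignments, each has at least one speaker whose statement's truth value contradicts their type.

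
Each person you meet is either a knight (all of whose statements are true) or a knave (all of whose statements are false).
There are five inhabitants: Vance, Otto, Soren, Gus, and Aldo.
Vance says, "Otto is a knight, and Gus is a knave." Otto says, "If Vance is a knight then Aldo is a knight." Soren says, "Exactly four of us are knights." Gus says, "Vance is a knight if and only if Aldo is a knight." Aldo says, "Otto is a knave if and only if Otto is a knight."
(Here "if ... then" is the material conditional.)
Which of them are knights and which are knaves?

Vance is a knave, Otto is a knight, Soren is a knave, Gus is a knight, and Aldo is a knave.

Since Vance is a knave, "Otto is a knight, and Gus is a knave" needs to be False, which holds.
Otto is a knight, so "if Vance is a knight then Aldo is a knight" must be true — and it is.
Soren is a knave, so "exactly four of us are knights" must be False — and it is.
As a knight, Gus's statement "Vance is a knight if and only if Aldo is a knight" should be true; it is.
Aldo is a knave, so "Otto is a knave if and only if Otto is a knight" must be False — and it is.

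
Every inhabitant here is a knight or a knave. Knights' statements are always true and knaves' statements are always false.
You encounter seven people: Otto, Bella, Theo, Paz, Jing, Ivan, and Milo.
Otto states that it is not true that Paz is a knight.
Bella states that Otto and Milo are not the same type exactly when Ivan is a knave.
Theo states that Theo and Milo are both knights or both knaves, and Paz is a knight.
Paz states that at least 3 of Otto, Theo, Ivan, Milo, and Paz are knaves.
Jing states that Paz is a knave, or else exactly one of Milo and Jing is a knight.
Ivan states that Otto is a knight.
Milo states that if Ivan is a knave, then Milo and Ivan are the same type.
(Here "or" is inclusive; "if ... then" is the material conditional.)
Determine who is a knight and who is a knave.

Otto is a knight, and the claim "it is not true that Paz is a knight" is indeed true.
Bella is a knight; "Otto and Milo are not the same type exactly when Ivan is a knave" is true, as required.
Theo (knave): "Theo and Milo are both knights or both knaves, and Paz is a knight" — false. ✓
As a knave, Paz's statement "at least 3 of Otto, Theo, Ivan, Milo, and Paz are knaves" should be false; it is.
Jing is a knight, and the claim "Paz is a knave, or else exactly one of Milo and Jing is a knight" is indeed true.
Ivan is a knight, and the claim "Otto is a knight" is indeed true.
Milo is a knight, so "if Ivan is a knave, then Milo and Ivan are the same type" must be true — and it is.

Otto is a knight, Bella is a knight, Theo is a knave, Paz is a knave, Jing is a knight, Ivan is a knight, and Milo is a knight.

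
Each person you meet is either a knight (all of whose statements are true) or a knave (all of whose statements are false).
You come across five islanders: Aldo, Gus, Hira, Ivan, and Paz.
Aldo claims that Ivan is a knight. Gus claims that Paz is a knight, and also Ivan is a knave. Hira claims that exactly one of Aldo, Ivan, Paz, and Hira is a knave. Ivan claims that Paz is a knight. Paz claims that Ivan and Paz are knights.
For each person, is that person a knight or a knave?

Aldo is a knave, Gus is a knave, Hira is a knave, Ivan is a knave, and Paz is a knave.

Aldo is a knave, so "Ivan is a knight" must be False — and it is.
Gus is a knave, so "Paz is a knight, and also Ivan is a knave" must be False — and it is.
As a knave, Hira's statement "exactly one of Aldo, Ivan, Paz, and Hira is a knave" should be False; it is.
Ivan is a knave, and the claim "Paz is a knight" is indeed False.
Paz (knave): "Ivan and Paz are knights" — False. ✓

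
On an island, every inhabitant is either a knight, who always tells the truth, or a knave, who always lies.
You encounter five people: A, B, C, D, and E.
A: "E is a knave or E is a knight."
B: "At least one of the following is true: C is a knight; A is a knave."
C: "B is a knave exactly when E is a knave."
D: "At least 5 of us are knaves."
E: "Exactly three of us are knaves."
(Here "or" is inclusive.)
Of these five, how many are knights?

The unique consistent assignment is A=knight, B=knave, C=knave, D=knave, E=knight.
That has 2 knights.

2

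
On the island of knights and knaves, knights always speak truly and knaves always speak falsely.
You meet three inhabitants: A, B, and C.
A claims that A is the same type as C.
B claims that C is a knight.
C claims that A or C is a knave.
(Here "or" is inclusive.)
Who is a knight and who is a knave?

Suppose A is a knight. Then A's statement "A is the same type as C" would have to be true. Checking the 4 ways to assign the others, none is consistent with every speaker.
(For instance, with B=knight, C=knight, C's claim "A or C is a knave" comes out false where it would need to be true.)
So A must be a knave, making "A is the same type as C" false. Taking A=knave, B=knight, C=knight, each remaining statement checks out:
  B (knight): "C is a knight" — true. ✓
  C (knight): "A or C is a knave" — true. ✓
This is the unique consistent assignment.

A is a knave, B is a knight, and C is a knight.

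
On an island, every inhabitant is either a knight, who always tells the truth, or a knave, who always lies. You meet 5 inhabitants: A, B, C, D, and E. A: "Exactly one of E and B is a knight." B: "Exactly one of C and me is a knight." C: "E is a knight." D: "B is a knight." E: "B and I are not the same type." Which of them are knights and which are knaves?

A is a knave, B is a knave, C is a knave, D is a knave, and E is a knave.

A is a knave; "exactly one of E and B is a knight" is False, as required.
B is a knave, so "exactly one of C and me is a knight" must be False — and it is.
C is a knave; "E is a knight" is False, as required.
Since D is a knave, "B is a knight" needs to be False, which holds.
As a knave, E's statement "B and I are not the same type" should be False; it is.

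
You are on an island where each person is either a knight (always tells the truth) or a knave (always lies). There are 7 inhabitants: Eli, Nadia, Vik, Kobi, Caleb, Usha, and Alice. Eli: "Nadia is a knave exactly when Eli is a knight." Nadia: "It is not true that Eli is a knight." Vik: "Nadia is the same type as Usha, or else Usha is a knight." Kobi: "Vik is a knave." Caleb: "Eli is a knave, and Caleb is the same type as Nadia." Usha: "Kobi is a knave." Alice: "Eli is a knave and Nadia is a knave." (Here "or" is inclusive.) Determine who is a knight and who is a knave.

Eli is a knight, Nadia is a knave, Vik is a knight, Kobi is a knave, Caleb is a knave, Usha is a knight, and Alice is a knave.

Since Eli is a knight, "Nadia is a knave exactly when Eli is a knight" needs to be True, which holds.
Since Nadia is a knave, "it is not true that Eli is a knight" needs to be False, which holds.
Vik is a knight, so "Nadia is the same type as Usha, or else Usha is a knight" must be True — and it is.
Kobi is a knave, and the claim "Vik is a knave" is indeed False.
Caleb is a knave, and the claim "Eli is a knave, and Caleb is the same type as Nadia" is indeed False.
Usha is a knight, and the claim "Kobi is a knave" is indeed True.
Alice is a knave, so "Eli is a knave and Nadia is a knave" must be False — and it is.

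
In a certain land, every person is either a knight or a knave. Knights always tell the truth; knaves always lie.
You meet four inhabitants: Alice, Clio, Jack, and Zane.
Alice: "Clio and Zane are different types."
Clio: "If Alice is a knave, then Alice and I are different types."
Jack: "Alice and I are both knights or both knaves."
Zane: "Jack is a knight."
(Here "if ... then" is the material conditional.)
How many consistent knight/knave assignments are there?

1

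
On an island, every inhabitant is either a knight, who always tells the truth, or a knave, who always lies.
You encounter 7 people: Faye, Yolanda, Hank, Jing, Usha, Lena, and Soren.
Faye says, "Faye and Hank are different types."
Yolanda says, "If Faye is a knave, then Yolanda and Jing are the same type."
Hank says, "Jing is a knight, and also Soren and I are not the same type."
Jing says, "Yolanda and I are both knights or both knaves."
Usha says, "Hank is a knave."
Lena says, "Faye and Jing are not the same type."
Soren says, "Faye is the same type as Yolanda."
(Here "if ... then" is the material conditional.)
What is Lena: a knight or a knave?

Lena is a knight.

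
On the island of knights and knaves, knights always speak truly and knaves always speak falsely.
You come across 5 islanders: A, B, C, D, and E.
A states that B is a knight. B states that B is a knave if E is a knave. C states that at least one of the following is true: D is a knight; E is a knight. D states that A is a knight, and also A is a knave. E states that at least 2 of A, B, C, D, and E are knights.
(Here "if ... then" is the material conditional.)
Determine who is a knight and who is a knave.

A is a knight; "B is a knight" is true, as required.
B is a knight, so "B is a knave if E is a knave" must be true — and it is.
As a knight, C's statement "at least one of the following is true: D is a knight; E is a knight" should be true; it is.
Since D is a knave, "A is a knight, and also A is a knave" needs to be false, which holds.
E is a knight, and the claim "at least 2 of A, B, C, D, and E are knights" is indeed true.

A is a knight, B is a knight, C is a knight, D is a knave, and E is a knight.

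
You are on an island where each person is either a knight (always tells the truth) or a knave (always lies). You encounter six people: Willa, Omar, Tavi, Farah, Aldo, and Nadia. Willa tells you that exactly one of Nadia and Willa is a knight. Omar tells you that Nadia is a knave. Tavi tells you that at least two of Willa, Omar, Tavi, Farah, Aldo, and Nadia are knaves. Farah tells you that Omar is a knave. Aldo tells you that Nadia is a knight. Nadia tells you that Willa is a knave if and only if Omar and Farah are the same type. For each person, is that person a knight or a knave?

Willa is a knave, Omar is a knight, Tavi is a knight, Farah is a knave, Aldo is a knave, and Nadia is a knave.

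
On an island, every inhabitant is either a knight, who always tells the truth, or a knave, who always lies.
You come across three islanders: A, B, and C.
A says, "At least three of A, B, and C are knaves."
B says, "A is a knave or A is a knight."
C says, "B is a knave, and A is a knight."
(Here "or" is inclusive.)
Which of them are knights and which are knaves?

A is a knave, B is a knight, and C is a knave.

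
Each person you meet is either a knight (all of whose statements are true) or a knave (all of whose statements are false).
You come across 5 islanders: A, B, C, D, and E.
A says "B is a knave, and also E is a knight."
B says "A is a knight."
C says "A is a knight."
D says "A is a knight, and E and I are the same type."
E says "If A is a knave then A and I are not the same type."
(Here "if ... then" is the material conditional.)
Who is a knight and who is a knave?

A is a knave, B is a knave, C is a knave, D is a knave, and E is a knave.

Suppose A is a knight. Then A's statement "B is a knave, and also E is a knight" would have to be true. Checking the 16 ways to assign the others, none is consistent with every speaker.
(For instance, with B=knave, C=knave, D=knave, E=knave, A's claim "B is a knave, and also E is a knight" comes out false where it would need to be true.)
So A must be a knave, making "B is a knave, and also E is a knight" false. Taking A=knave, B=knave, C=knave, D=knave, E=knave, each remaining statement checks out:
  B (knave): "A is a knight" — false. ✓
  C (knave): "A is a knight" — false. ✓
  D (knave): "A is a knight, and E and I are the same type" — false. ✓
  E (knave): "if A is a knave then A and I are not the same type" — false. ✓
This is the unique consistent assignment.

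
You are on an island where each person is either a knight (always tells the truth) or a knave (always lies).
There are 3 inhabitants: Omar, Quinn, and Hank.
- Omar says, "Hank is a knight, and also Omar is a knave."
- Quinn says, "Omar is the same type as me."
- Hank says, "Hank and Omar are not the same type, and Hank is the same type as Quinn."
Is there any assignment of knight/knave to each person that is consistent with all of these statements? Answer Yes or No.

No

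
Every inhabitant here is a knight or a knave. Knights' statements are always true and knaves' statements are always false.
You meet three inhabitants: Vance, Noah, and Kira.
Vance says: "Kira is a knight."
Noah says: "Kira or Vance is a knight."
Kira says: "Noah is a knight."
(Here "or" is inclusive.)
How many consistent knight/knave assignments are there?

2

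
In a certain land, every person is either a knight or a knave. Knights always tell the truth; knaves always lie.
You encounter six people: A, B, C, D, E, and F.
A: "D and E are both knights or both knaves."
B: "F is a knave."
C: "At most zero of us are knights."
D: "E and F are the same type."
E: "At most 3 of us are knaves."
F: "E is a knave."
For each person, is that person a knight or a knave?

Since A is a knight, "D and E are both knights or both knaves" needs to be True, which holds.
B is a knave; "F is a knave" is false, as required.
C is a knave, so "at most zero of us are knights" must be false — and it is.
D is a knave, and the claim "E and F are the same type" is indeed false.
Since E is a knave, "at most 3 of us are knaves" needs to be false, which holds.
F is a knight; "E is a knave" is True, as required.

Knights: A and F. Knaves: B, C, D, and E.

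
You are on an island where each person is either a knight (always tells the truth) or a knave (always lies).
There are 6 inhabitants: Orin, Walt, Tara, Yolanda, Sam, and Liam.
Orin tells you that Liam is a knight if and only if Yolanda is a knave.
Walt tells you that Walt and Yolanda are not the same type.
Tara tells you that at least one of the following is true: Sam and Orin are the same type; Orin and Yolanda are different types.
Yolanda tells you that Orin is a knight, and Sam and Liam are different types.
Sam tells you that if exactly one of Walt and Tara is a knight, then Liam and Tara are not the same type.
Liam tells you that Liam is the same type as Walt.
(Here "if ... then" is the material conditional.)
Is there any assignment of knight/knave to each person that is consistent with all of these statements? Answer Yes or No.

Yes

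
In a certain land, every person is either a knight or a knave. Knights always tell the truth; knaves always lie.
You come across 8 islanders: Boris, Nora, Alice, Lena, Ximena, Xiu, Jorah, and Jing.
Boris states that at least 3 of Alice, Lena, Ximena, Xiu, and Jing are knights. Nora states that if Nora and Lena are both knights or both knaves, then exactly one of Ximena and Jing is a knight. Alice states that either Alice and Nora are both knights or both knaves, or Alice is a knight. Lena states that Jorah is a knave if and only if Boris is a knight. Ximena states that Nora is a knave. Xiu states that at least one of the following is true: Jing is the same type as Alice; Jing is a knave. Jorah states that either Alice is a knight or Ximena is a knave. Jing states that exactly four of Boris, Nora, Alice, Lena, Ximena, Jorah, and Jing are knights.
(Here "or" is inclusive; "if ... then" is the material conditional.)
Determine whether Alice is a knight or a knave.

Alice is a knave.

Consistent assignments: {Boris=knave, Nora=knight, Alice=knave, Lena=knight, Ximena=knave, Xiu=knave, Jorah=knight, Jing=knight}
In every consistent assignment, Alice is a knave.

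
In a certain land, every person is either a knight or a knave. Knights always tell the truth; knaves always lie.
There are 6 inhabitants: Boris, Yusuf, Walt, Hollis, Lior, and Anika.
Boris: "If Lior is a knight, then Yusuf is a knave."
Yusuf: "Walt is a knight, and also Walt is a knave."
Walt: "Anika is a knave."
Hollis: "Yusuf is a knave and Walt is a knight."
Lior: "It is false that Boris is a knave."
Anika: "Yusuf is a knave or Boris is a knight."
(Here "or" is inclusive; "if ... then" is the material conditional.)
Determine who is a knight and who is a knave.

Boris is a knight, Yusuf is a knave, Walt is a knave, Hollis is a knave, Lior is a knight, and Anika is a knight.

Boris (knight): "if Lior is a knight, then Yusuf is a knave" — True. ✓
Yusuf is a knave, and the claim "Walt is a knight, and also Walt is a knave" is indeed false.
As a knave, Walt's statement "Anika is a knave" should be false; it is.
Hollis is a knave, so "Yusuf is a knave and Walt is a knight" must be false — and it is.
Lior is a knight; "it is false that Boris is a knave" is True, as required.
Anika is a knight, and the claim "Yusuf is a knave or Boris is a knight" is indeed True.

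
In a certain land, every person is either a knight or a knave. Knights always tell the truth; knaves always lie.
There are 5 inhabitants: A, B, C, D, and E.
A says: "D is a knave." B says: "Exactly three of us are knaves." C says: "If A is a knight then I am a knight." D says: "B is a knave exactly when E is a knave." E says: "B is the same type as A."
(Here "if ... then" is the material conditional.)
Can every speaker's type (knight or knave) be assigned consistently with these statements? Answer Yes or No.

No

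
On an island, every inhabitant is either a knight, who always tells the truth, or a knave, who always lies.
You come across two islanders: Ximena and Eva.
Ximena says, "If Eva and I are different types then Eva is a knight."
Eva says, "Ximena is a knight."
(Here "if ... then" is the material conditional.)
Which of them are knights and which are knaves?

As a knight, Ximena's statement "if Eva and I are different types then Eva is a knight" should be true; it is.
As a knight, Eva's statement "Ximena is a knight" should be true; it is.

Ximena is a knight and Eva is a knight.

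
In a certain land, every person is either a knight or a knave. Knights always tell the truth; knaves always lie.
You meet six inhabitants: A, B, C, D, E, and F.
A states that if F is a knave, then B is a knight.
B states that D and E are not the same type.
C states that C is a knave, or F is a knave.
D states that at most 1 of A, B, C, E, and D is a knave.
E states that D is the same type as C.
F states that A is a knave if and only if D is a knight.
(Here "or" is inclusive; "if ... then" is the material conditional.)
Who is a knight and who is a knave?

As a knave, A's statement "if F is a knave, then B is a knight" should be false; it is.
As a knave, B's statement "D and E are not the same type" should be false; it is.
Since C is a knight, "C is a knave, or F is a knave" needs to be True, which holds.
As a knave, D's statement "at most 1 of A, B, C, E, and D is a knave" should be false; it is.
E is a knave, so "D is the same type as C" must be false — and it is.
As a knave, F's statement "A is a knave if and only if D is a knight" should be false; it is.

Knights: C. Knaves: A, B, D, E, and F.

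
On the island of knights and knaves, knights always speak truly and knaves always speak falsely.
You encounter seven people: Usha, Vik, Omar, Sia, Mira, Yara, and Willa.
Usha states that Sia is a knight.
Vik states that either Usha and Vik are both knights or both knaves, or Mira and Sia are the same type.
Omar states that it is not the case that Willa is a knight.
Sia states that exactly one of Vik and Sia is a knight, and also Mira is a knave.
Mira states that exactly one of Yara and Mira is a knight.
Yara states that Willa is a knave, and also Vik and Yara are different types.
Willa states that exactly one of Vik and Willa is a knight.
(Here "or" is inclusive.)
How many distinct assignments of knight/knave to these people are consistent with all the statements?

2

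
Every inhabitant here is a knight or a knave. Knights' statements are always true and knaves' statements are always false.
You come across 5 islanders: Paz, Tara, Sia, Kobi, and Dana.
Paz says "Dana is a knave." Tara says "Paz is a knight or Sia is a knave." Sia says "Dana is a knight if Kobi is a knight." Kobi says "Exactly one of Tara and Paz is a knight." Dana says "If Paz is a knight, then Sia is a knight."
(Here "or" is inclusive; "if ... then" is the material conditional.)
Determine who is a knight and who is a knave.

Knights: Sia and Dana. Knaves: Paz, Tara, and Kobi.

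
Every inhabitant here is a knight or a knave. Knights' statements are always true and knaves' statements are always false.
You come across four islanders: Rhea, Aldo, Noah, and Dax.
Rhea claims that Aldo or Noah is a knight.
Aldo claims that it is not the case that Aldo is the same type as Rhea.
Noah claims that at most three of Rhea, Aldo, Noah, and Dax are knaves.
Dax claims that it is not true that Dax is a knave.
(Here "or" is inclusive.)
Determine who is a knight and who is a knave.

Suppose Rhea is a knight. Then Rhea's statement "Aldo or Noah is a knight" would have to be true. Checking the 8 ways to assign the others, none is consistent with every speaker.
(For instance, with Aldo=knave, Noah=knave, Dax=knave, Rhea's claim "Aldo or Noah is a knight" comes out false where it would need to be true.)
So Rhea must be a knave, making "Aldo or Noah is a knight" false. Taking Rhea=knave, Aldo=knave, Noah=knave, Dax=knave, each remaining statement checks out:
  Aldo (knave): "it is not the case that Aldo is the same type as Rhea" — false. ✓
  Noah (knave): "at most three of Rhea, Aldo, Noah, and Dax are knaves" — false. ✓
  Dax (knave): "it is not true that Dax is a knave" — false. ✓
This is the unique consistent assignment.

Rhea is a knave, Aldo is a knave, Noah is a knave, and Dax is a knave.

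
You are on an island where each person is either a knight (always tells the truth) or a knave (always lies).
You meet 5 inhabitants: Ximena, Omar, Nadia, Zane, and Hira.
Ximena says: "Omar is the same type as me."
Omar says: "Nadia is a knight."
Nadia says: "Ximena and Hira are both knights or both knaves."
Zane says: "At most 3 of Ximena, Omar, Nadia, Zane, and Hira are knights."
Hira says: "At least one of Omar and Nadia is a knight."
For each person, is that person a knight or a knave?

Ximena is a knight, Omar is a knight, Nadia is a knight, Zane is a knave, and Hira is a knight.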